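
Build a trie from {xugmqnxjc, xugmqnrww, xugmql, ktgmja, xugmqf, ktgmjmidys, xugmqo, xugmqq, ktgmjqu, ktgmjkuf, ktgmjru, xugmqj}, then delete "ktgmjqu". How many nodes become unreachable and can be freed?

A node on "ktgmjqu"'s path can go only if nothing else ends at it or branches off below it.
The suffix "qu" (2 nodes) is used only by "ktgmjqu"; the node for "ktgmj" still has the child "a", so pruning stops there.
Nodes removed: 2

2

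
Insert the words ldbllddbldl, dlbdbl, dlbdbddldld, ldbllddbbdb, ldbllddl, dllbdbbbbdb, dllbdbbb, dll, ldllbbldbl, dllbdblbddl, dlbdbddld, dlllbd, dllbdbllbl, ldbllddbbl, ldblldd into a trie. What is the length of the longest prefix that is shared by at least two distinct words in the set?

The deepest shared node is where two words last agree before diverging.
e.g. "dlbdbddld" and "dlbdbddldld" share the prefix "dlbdbddld" of length 9; no pair shares a longer one.
Longest shared-prefix length: 9

9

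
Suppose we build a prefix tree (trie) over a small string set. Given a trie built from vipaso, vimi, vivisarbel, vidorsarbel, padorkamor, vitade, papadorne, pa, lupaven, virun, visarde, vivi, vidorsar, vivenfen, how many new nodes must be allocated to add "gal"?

3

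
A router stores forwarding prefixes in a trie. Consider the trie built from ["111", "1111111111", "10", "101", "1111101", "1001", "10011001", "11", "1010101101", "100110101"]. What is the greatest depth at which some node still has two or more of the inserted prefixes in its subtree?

Equivalently: take the maximum, over all pairs, of their longest common prefix length.
e.g. "10011001" and "100110101" share the prefix "100110" of length 6; no pair shares a longer one.
Longest shared-prefix length: 6

6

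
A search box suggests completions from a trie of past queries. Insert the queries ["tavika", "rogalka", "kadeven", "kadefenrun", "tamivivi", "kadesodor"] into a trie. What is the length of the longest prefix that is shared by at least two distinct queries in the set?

4

Equivalently: take the maximum, over all pairs, of their longest common prefix length.
e.g. "kadefenrun" and "kadesodor" share the prefix "kade" of length 4; no pair shares a longer one.
Longest shared-prefix length: 4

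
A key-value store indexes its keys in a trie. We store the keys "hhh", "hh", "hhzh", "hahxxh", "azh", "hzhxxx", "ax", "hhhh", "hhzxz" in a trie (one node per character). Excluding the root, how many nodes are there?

22

Trace insertions, counting only characters that open a new branch:
  "hhh" → 3 new (h, h, h)
  "hh" → prefix "hh" already present; 0 new (none)
  "hhzh" → prefix "hh" already present; 2 new (z, h)
  "hahxxh" → prefix "h" already present; 5 new (a, h, x, x, h)
  "azh" → 3 new (a, z, h)
  "hzhxxx" → prefix "h" already present; 5 new (z, h, x, x, x)
  "ax" → prefix "a" already present; 1 new (x)
  "hhhh" → prefix "hhh" already present; 1 new (h)
  "hhzxz" → prefix "hhz" already present; 2 new (x, z)
Total nodes = 3 + 0 + 2 + 5 + 3 + 5 + 1 + 1 + 2 = 22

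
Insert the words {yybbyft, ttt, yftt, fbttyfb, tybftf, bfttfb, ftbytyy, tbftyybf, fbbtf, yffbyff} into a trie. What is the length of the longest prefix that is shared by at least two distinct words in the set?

Equivalently: take the maximum, over all pairs, of their longest common prefix length.
"fbbtf" and "fbttyfb" agree on "fb" (2 characters) before diverging; nothing deeper is shared.
Longest shared-prefix length: 2

2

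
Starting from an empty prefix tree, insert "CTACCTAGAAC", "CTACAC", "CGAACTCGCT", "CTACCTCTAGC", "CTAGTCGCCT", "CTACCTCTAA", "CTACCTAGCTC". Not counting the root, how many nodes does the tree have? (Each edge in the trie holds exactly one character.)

38

Count nodes per top-level branch (shared prefixes stored once):
  'C'-branch (CGAACTCGCT, CTACAC, CTACCTAGAAC, CTACCTAGCTC, CTACCTCTAA, CTACCTCTAGC, CTAGTCGCCT): 38 nodes
Sum: 38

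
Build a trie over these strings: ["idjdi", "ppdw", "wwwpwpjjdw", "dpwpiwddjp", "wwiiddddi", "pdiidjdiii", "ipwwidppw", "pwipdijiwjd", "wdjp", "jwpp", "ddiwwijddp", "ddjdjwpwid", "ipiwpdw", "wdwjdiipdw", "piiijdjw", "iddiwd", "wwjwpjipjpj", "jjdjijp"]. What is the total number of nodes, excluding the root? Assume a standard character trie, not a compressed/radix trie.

For each word, the new-node count is its length minus the longest prefix already in the trie:
  "idjdi" → 5 new (i, d, j, d, i)
  "ppdw" → 4 new (p, p, d, w)
  "wwwpwpjjdw" → 10 new (w, w, w, p, w, p, j, j, d, w)
  "dpwpiwddjp" → 10 new (d, p, w, p, i, w, d, d, j, p)
  "wwiiddddi" → prefix "ww" already present; 7 new (i, i, d, d, d, d, i)
  "pdiidjdiii" → prefix "p" already present; 9 new (d, i, i, d, j, d, i, i, i)
  "ipwwidppw" → prefix "i" already present; 8 new (p, w, w, i, d, p, p, w)
  "pwipdijiwjd" → prefix "p" already present; 10 new (w, i, p, d, i, j, i, w, j, d)
  "wdjp" → prefix "w" already present; 3 new (d, j, p)
  "jwpp" → 4 new (j, w, p, p)
  "ddiwwijddp" → prefix "d" already present; 9 new (d, i, w, w, i, j, d, d, p)
  "ddjdjwpwid" → prefix "dd" already present; 8 new (j, d, j, w, p, w, i, d)
  "ipiwpdw" → prefix "ip" already present; 5 new (i, w, p, d, w)
  "wdwjdiipdw" → prefix "wd" already present; 8 new (w, j, d, i, i, p, d, w)
  "piiijdjw" → prefix "p" already present; 7 new (i, i, i, j, d, j, w)
  "iddiwd" → prefix "id" already present; 4 new (d, i, w, d)
  "wwjwpjipjpj" → prefix "ww" already present; 9 new (j, w, p, j, i, p, j, p, j)
  "jjdjijp" → prefix "j" already present; 6 new (j, d, j, i, j, p)
Total nodes = 5 + 4 + 10 + 10 + 7 + 9 + 8 + 10 + 3 + 4 + 9 + 8 + 5 + 8 + 7 + 4 + 9 + 6 = 126

126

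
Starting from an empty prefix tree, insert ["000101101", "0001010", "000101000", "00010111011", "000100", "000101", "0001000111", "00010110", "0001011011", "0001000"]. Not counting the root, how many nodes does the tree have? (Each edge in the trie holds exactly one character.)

22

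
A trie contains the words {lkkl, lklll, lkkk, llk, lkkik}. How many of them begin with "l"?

Walk to "l"; the words in its subtree are exactly those with that prefix.
Matches: "lkkik", "lkkk", "lkkl", "lklll", "llk"
Count: 5

5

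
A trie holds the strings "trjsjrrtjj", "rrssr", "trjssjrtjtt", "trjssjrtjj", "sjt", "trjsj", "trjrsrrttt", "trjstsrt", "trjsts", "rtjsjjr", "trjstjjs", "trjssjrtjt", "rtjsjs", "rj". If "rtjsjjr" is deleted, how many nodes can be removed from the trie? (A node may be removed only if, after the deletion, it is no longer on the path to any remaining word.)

Walk "rtjsjjr" from the leaf back toward the root, removing each node that no remaining word uses.
The suffix "jr" (2 nodes) is used only by "rtjsjjr"; the node for "rtjsj" still has the child "s", so pruning stops there.
Nodes removed: 2

2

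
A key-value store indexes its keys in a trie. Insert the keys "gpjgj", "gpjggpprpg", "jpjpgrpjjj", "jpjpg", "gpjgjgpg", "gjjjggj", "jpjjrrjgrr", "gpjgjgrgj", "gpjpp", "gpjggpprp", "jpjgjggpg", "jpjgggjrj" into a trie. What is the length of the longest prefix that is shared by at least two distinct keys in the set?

9

Look for the deepest trie node that still has at least two words in its subtree.
e.g. "gpjggpprp" and "gpjggpprpg" share the prefix "gpjggpprp" of length 9; no pair shares a longer one.
Longest shared-prefix length: 9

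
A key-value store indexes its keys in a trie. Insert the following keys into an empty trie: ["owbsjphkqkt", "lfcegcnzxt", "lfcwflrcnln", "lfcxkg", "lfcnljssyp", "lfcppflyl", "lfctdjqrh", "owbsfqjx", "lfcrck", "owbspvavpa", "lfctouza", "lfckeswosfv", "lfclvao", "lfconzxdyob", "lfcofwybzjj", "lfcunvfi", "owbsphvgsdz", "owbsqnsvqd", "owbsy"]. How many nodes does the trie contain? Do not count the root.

113

Trace insertions, counting only characters that open a new branch:
  "owbsjphkqkt" → 11 new (o, w, b, s, j, p, h, k, q, k, t)
  "lfcegcnzxt" → 10 new (l, f, c, e, g, c, n, z, x, t)
  "lfcwflrcnln" → prefix "lfc" already present; 8 new (w, f, l, r, c, n, l, n)
  "lfcxkg" → prefix "lfc" already present; 3 new (x, k, g)
  "lfcnljssyp" → prefix "lfc" already present; 7 new (n, l, j, s, s, y, p)
  "lfcppflyl" → prefix "lfc" already present; 6 new (p, p, f, l, y, l)
  "lfctdjqrh" → prefix "lfc" already present; 6 new (t, d, j, q, r, h)
  "owbsfqjx" → prefix "owbs" already present; 4 new (f, q, j, x)
  "lfcrck" → prefix "lfc" already present; 3 new (r, c, k)
  "owbspvavpa" → prefix "owbs" already present; 6 new (p, v, a, v, p, a)
  "lfctouza" → prefix "lfct" already present; 4 new (o, u, z, a)
  "lfckeswosfv" → prefix "lfc" already present; 8 new (k, e, s, w, o, s, f, v)
  "lfclvao" → prefix "lfc" already present; 4 new (l, v, a, o)
  "lfconzxdyob" → prefix "lfc" already present; 8 new (o, n, z, x, d, y, o, b)
  "lfcofwybzjj" → prefix "lfco" already present; 7 new (f, w, y, b, z, j, j)
  "lfcunvfi" → prefix "lfc" already present; 5 new (u, n, v, f, i)
  "owbsphvgsdz" → prefix "owbsp" already present; 6 new (h, v, g, s, d, z)
  "owbsqnsvqd" → prefix "owbs" already present; 6 new (q, n, s, v, q, d)
  "owbsy" → prefix "owbs" already present; 1 new (y)
Total nodes = 11 + 10 + 8 + 3 + 7 + 6 + 6 + 4 + 3 + 6 + 4 + 8 + 4 + 8 + 7 + 5 + 6 + 6 + 1 = 113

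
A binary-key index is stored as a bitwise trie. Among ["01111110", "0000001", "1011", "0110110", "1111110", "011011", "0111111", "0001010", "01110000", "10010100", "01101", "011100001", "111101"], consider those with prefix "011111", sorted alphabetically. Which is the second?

DFS of the "011111" subtree visits, in order: "0111111", "01111110"
The 2nd is 01111110.

01111110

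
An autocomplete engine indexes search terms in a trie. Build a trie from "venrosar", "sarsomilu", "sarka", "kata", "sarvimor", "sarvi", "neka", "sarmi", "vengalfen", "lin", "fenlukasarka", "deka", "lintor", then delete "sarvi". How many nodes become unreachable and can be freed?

After clearing the end-marker at "sarvi", prune upward until reaching a node still needed by another word.
Every node on "sarvi" is still needed (e.g. by "sarvimor"), so nothing is freed.
Nodes removed: 0

0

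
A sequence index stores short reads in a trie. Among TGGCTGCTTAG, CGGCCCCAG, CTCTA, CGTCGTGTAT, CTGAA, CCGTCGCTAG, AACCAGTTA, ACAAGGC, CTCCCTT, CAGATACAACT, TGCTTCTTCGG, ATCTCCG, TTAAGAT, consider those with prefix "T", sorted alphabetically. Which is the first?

TGCTTCTTCGG

Words with prefix "T", in lexicographic order: "TGCTTCTTCGG", "TGGCTGCTTAG", "TTAAGAT"
Position 1: TGCTTCTTCGG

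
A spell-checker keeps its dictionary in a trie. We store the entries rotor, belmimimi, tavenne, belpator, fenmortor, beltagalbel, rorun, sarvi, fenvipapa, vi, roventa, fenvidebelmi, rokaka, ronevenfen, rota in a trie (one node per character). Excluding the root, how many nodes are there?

Count nodes per top-level branch (shared prefixes stored once):
  'b'-branch (belmimimi, belpator, beltagalbel): 22 nodes
  'f'-branch (fenmortor, fenvidebelmi, fenvipapa): 22 nodes
  'r'-branch (rokaka, ronevenfen, rorun, rota, rotor, roventa): 26 nodes
  's'-branch (sarvi): 5 nodes
  't'-branch (tavenne): 7 nodes
  'v'-branch (vi): 2 nodes
Sum: 84

84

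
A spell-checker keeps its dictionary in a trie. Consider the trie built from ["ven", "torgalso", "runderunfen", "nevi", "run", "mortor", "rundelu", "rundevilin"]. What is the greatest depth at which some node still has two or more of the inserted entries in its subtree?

5

Look for the deepest trie node that still has at least two words in its subtree.
e.g. "rundelu" and "runderunfen" share the prefix "runde" of length 5; no pair shares a longer one.
Longest shared-prefix length: 5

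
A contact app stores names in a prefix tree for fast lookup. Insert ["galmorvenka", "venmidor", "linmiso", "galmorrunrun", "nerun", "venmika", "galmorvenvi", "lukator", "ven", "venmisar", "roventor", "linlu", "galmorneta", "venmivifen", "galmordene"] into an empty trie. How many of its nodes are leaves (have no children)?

14

Leaves are exactly the stored words that no other stored word extends.
Those words: "galmordene", "galmorneta", "galmorrunrun", "galmorvenka", "galmorvenvi", "linlu", "linmiso", "lukator", "nerun", "roventor", "venmidor", "venmika", "venmisar", "venmivifen"
Leaf count: 14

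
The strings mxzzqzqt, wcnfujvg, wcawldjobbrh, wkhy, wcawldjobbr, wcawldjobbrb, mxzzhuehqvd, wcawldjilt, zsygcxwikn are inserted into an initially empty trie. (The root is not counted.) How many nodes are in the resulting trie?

Count nodes per top-level branch (shared prefixes stored once):
  'm'-branch (mxzzhuehqvd, mxzzqzqt): 15 nodes
  'w'-branch (wcawldjilt, wcawldjobbr, wcawldjobbrb, wcawldjobbrh, wcnfujvg, wkhy): 25 nodes
  'z'-branch (zsygcxwikn): 10 nodes
Sum: 50

50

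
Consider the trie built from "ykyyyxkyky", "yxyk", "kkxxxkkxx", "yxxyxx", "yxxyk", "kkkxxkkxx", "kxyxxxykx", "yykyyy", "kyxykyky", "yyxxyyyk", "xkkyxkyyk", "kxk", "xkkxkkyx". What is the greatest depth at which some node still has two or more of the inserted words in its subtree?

4

The deepest shared node is where two words last agree before diverging.
"yxxyk" and "yxxyxx" agree on "yxxy" (4 characters) before diverging; nothing deeper is shared.
Longest shared-prefix length: 4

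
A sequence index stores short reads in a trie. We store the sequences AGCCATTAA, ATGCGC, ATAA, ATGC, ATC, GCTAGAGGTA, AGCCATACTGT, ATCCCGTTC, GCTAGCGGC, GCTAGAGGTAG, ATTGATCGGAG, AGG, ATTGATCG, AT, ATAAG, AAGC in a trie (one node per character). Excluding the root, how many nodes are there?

57

Trace insertions, counting only characters that open a new branch:
  "AGCCATTAA" → 9 new (A, G, C, C, A, T, T, A, A)
  "ATGCGC" → prefix "A" already present; 5 new (T, G, C, G, C)
  "ATAA" → prefix "AT" already present; 2 new (A, A)
  "ATGC" → prefix "ATGC" already present; 0 new (none)
  "ATC" → prefix "AT" already present; 1 new (C)
  "GCTAGAGGTA" → 10 new (G, C, T, A, G, A, G, G, T, A)
  "AGCCATACTGT" → prefix "AGCCAT" already present; 5 new (A, C, T, G, T)
  "ATCCCGTTC" → prefix "ATC" already present; 6 new (C, C, G, T, T, C)
  "GCTAGCGGC" → prefix "GCTAG" already present; 4 new (C, G, G, C)
  "GCTAGAGGTAG" → prefix "GCTAGAGGTA" already present; 1 new (G)
  "ATTGATCGGAG" → prefix "AT" already present; 9 new (T, G, A, T, C, G, G, A, G)
  "AGG" → prefix "AG" already present; 1 new (G)
  "ATTGATCG" → prefix "ATTGATCG" already present; 0 new (none)
  "AT" → prefix "AT" already present; 0 new (none)
  "ATAAG" → prefix "ATAA" already present; 1 new (G)
  "AAGC" → prefix "A" already present; 3 new (A, G, C)
Total nodes = 9 + 5 + 2 + 0 + 1 + 10 + 5 + 6 + 4 + 1 + 9 + 1 + 0 + 0 + 1 + 3 = 57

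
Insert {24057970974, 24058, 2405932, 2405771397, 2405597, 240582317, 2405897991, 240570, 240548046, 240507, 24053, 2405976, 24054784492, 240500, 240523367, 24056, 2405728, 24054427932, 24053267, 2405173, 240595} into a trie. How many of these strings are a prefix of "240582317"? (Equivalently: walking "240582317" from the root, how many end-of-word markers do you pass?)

2

Walk "240582317" from the root; an end-of-word marker is hit whenever a stored word is a prefix of "240582317".
Prefixes of the query that are stored words: "24058", "240582317"
Count: 2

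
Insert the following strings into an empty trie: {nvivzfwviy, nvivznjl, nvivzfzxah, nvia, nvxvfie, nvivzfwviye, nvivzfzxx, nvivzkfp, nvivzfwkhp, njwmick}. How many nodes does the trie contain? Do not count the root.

37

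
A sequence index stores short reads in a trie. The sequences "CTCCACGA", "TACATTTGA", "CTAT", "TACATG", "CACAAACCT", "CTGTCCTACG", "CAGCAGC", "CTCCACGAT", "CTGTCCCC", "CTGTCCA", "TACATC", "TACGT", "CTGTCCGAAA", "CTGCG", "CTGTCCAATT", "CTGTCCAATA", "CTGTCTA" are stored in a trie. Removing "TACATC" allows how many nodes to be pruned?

A node on "TACATC"'s path can go only if nothing else ends at it or branches off below it.
The suffix "C" (1 node) is used only by "TACATC"; the node for "TACAT" still has the child "T", so pruning stops there.
Nodes removed: 1

1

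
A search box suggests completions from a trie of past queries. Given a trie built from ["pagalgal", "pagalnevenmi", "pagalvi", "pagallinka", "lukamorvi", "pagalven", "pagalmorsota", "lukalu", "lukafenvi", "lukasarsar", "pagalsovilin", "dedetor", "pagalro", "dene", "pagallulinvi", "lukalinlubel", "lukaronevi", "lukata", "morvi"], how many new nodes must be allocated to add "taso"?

No existing word starts with "t", so every character of "taso" needs a new node.
4 − 0 = 4 new nodes.

4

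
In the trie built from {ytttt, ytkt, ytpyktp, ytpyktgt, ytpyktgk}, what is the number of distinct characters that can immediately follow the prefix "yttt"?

1

Follow the path "yttt" to its node, then look at its outgoing edges.
Distinct next characters after "yttt": t.
That node has 1 child edge.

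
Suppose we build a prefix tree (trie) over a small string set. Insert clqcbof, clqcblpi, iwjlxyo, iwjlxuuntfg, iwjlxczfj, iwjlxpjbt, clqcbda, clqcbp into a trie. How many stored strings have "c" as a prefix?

4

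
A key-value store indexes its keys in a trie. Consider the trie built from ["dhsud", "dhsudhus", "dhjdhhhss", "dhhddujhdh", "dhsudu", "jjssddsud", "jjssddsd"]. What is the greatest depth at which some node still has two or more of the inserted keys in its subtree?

Equivalently: take the maximum, over all pairs, of their longest common prefix length.
"jjssddsd" and "jjssddsud" agree on "jjssdds" (7 characters) before diverging; nothing deeper is shared.
Longest shared-prefix length: 7

7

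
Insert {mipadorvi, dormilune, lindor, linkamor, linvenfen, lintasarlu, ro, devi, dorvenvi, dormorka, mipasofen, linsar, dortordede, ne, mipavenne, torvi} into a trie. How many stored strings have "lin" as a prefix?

5

Walk to "lin"; the words in its subtree are exactly those with that prefix.
Words under "lin": lindor, linkamor, linsar, lintasarlu, linvenfen
Count: 5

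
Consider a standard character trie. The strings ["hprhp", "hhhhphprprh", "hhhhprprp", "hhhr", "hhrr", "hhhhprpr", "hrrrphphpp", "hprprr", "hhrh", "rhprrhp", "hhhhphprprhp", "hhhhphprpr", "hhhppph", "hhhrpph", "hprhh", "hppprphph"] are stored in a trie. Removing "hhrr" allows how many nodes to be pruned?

1

After clearing the end-marker at "hhrr", prune upward until reaching a node still needed by another word.
The suffix "r" (1 node) is used only by "hhrr"; the node for "hhr" still has the child "h", so pruning stops there.
Nodes removed: 1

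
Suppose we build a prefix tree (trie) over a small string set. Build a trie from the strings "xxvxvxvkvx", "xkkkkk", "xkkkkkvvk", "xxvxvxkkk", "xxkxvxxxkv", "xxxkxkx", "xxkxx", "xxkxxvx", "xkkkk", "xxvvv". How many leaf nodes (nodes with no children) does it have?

A leaf is a node with no children — equivalently, the end of a word that is not a proper prefix of any other stored word.
Those words: "xkkkkkvvk", "xxkxvxxxkv", "xxkxxvx", "xxvvv", "xxvxvxkkk", "xxvxvxvkvx", "xxxkxkx"
Leaf count: 7

7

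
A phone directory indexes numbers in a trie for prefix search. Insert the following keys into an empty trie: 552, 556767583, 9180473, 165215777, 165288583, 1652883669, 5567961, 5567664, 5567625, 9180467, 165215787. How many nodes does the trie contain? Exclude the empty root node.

46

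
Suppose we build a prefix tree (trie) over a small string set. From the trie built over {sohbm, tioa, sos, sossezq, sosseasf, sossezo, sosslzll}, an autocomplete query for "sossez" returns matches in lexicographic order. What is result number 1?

sossezo

Words with prefix "sossez", in lexicographic order: "sossezo", "sossezq"
Position 1: sossezo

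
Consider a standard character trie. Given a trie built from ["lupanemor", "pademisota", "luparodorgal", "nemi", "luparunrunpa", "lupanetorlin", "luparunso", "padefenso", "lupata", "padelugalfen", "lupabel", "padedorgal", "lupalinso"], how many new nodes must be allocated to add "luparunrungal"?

Walking "luparunrungal" from the root, the first 10 characters ("luparunrun") follow existing edges; "g" is the first miss.
New nodes needed: |"luparunrungal"| − 10 = 13 − 10 = 3.

3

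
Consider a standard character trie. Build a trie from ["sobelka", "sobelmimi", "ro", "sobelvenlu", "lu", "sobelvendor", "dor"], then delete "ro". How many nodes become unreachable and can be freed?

2

Walk "ro" from the leaf back toward the root, removing each node that no remaining word uses.
No other word shares any prefix with "ro", so all 2 of its nodes go.
Nodes removed: 2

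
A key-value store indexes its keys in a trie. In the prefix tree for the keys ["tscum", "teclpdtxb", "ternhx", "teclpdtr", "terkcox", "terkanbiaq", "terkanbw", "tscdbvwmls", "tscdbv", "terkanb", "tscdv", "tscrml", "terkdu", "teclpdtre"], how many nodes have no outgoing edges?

A leaf is a node with no children — equivalently, the end of a word that is not a proper prefix of any other stored word.
Those words: "teclpdtre", "teclpdtxb", "terkanbiaq", "terkanbw", "terkcox", "terkdu", "ternhx", "tscdbvwmls", "tscdv", "tscrml", "tscum"
Leaf count: 11

11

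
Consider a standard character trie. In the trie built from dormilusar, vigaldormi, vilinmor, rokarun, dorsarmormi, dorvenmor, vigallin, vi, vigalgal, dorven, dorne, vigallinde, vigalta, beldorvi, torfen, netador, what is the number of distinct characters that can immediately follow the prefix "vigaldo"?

1

Follow the path "vigaldo" to its node, then look at its outgoing edges.
Characters that immediately follow "vigaldo" among the stored strings: {r}.
That node has 1 child edge.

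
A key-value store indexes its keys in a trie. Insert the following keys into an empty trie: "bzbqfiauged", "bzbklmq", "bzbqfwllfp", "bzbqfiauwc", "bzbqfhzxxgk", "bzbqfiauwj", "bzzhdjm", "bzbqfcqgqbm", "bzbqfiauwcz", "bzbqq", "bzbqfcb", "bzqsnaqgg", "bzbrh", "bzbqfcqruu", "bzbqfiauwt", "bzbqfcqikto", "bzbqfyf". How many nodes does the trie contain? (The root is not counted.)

62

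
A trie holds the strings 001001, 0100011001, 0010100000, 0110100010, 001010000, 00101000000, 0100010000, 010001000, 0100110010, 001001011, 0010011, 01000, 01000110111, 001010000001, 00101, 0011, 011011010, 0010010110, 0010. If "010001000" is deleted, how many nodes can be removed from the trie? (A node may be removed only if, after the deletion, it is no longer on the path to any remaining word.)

0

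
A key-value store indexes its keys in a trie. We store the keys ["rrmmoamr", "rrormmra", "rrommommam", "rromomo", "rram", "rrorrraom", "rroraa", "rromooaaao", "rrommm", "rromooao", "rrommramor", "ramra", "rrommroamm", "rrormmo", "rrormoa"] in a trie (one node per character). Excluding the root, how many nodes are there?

Count nodes per top-level branch (shared prefixes stored once):
  'r'-branch (ramra, rram, rrmmoamr, rrommm, rrommommam, rrommramor, rrommroamm, rromomo, rromooaaao, rromooao, rroraa, rrormmo, rrormmra, rrormoa, rrorrraom): 56 nodes
Sum: 56

56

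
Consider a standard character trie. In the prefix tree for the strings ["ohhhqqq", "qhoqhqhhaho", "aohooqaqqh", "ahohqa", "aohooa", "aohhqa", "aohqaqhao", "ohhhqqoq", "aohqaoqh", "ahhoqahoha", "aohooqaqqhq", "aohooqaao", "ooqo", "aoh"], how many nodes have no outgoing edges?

A leaf is a node with no children — equivalently, the end of a word that is not a proper prefix of any other stored word.
Those words: "ahhoqahoha", "ahohqa", "aohhqa", "aohooa", "aohooqaao", "aohooqaqqhq", "aohqaoqh", "aohqaqhao", "ohhhqqoq", "ohhhqqq", "ooqo", "qhoqhqhhaho"
Leaf count: 12

12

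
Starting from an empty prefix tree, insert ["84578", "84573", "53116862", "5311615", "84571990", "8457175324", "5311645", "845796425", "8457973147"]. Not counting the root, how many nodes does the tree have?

37

Trace insertions, counting only characters that open a new branch:
  "84578" → 5 new (8, 4, 5, 7, 8)
  "84573" → prefix "8457" already present; 1 new (3)
  "53116862" → 8 new (5, 3, 1, 1, 6, 8, 6, 2)
  "5311615" → prefix "53116" already present; 2 new (1, 5)
  "84571990" → prefix "8457" already present; 4 new (1, 9, 9, 0)
  "8457175324" → prefix "84571" already present; 5 new (7, 5, 3, 2, 4)
  "5311645" → prefix "53116" already present; 2 new (4, 5)
  "845796425" → prefix "8457" already present; 5 new (9, 6, 4, 2, 5)
  "8457973147" → prefix "84579" already present; 5 new (7, 3, 1, 4, 7)
Total nodes = 5 + 1 + 8 + 2 + 4 + 5 + 2 + 5 + 5 = 37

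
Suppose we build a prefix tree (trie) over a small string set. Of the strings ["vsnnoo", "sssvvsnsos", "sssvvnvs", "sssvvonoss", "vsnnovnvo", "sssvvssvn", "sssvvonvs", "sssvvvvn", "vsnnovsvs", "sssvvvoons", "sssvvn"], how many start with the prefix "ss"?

8

Filter for entries beginning with "ss":
Matches: "sssvvn", "sssvvnvs", "sssvvonoss", "sssvvonvs", "sssvvsnsos", "sssvvssvn", "sssvvvoons", "sssvvvvn"
Count: 8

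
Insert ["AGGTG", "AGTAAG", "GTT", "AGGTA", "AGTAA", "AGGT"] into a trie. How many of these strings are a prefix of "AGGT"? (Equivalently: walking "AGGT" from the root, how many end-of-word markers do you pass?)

1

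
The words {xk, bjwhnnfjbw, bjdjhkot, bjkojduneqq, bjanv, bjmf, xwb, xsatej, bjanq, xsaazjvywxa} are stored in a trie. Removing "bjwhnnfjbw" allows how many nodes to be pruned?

8

Walk "bjwhnnfjbw" from the leaf back toward the root, removing each node that no remaining word uses.
The suffix "whnnfjbw" (8 nodes) is used only by "bjwhnnfjbw"; the node for "bj" still has the child "d", so pruning stops there.
Nodes removed: 8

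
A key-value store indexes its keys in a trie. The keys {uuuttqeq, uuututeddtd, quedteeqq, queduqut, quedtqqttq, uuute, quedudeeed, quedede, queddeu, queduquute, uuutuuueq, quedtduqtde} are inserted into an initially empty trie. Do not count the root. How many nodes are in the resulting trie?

58

Insert word by word; a character creates a node only if that edge doesn't already exist:
  "uuuttqeq" → 8 new (u, u, u, t, t, q, e, q)
  "uuututeddtd" → prefix "uuut" already present; 7 new (u, t, e, d, d, t, d)
  "quedteeqq" → 9 new (q, u, e, d, t, e, e, q, q)
  "queduqut" → prefix "qued" already present; 4 new (u, q, u, t)
  "quedtqqttq" → prefix "quedt" already present; 5 new (q, q, t, t, q)
  "uuute" → prefix "uuut" already present; 1 new (e)
  "quedudeeed" → prefix "quedu" already present; 5 new (d, e, e, e, d)
  "quedede" → prefix "qued" already present; 3 new (e, d, e)
  "queddeu" → prefix "qued" already present; 3 new (d, e, u)
  "queduquute" → prefix "queduqu" already present; 3 new (u, t, e)
  "uuutuuueq" → prefix "uuutu" already present; 4 new (u, u, e, q)
  "quedtduqtde" → prefix "quedt" already present; 6 new (d, u, q, t, d, e)
Total nodes = 8 + 7 + 9 + 4 + 5 + 1 + 5 + 3 + 3 + 3 + 4 + 6 = 58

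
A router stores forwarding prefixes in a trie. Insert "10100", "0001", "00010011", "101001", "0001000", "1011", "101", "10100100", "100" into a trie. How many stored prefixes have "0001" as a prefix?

3

Filter for entries beginning with "0001":
Words under "0001": 0001, 0001000, 00010011
Count: 3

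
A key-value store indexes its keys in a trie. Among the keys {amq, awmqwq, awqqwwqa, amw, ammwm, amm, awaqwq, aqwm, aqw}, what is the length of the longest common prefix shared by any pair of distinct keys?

3

The deepest shared node is where two words last agree before diverging.
e.g. "amm" and "ammwm" share the prefix "amm" of length 3; no pair shares a longer one.
Longest shared-prefix length: 3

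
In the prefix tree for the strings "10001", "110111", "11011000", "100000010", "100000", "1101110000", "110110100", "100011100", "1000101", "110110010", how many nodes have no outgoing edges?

Leaves are exactly the stored words that no other stored word extends.
Those words: "100000010", "1000101", "100011100", "11011000", "110110010", "110110100", "1101110000"
Leaf count: 7

7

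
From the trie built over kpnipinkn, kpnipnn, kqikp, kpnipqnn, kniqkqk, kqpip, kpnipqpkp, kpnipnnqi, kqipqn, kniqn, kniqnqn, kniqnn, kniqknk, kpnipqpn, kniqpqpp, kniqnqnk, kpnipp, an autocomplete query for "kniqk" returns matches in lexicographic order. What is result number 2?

kniqkqk

DFS of the "kniqk" subtree visits, in order: "kniqknk", "kniqkqk"
The 2nd is kniqkqk.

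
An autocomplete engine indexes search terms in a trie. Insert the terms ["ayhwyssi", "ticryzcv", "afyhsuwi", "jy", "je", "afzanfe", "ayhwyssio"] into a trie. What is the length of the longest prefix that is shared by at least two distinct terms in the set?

The deepest shared node is where two words last agree before diverging.
e.g. "ayhwyssi" and "ayhwyssio" share the prefix "ayhwyssi" of length 8; no pair shares a longer one.
Longest shared-prefix length: 8

8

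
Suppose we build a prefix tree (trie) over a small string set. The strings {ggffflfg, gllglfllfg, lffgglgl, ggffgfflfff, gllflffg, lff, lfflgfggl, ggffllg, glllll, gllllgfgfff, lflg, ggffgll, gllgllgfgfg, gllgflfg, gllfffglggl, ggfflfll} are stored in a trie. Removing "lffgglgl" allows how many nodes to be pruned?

Walk "lffgglgl" from the leaf back toward the root, removing each node that no remaining word uses.
The suffix "gglgl" (5 nodes) is used only by "lffgglgl"; the node for "lff" still has the child "l", so pruning stops there.
Nodes removed: 5

5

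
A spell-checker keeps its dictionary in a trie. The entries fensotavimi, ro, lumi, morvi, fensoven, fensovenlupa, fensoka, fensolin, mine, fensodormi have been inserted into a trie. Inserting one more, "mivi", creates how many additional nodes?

2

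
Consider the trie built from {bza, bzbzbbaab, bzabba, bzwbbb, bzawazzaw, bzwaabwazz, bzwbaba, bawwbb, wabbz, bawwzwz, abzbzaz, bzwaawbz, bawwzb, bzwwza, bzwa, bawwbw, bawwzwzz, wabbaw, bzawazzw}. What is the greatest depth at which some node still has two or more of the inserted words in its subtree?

7

Look for the deepest trie node that still has at least two words in its subtree.
"bawwzwz" and "bawwzwzz" agree on "bawwzwz" (7 characters) before diverging; nothing deeper is shared.
Longest shared-prefix length: 7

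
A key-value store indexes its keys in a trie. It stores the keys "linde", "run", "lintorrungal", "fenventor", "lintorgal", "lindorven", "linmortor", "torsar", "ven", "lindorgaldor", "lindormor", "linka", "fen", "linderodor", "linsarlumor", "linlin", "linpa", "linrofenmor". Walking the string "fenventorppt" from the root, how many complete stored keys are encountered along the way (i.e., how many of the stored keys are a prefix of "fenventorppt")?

Check each prefix of "fenventorppt" against the stored set — each match is an end-marker on the path.
Prefixes of the query that are stored words: "fen", "fenventor"
Count: 2

2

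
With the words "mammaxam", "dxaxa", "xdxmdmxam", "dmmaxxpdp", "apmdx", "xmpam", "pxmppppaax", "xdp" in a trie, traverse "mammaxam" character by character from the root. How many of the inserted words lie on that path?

Check each prefix of "mammaxam" against the stored set — each match is an end-marker on the path.
Prefixes of the query that are stored words: "mammaxam"
Count: 1

1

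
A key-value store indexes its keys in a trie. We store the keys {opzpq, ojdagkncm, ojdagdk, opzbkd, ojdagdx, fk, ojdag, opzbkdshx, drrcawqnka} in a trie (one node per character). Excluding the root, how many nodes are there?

For each word, the new-node count is its length minus the longest prefix already in the trie:
  "opzpq" → 5 new (o, p, z, p, q)
  "ojdagkncm" → prefix "o" already present; 8 new (j, d, a, g, k, n, c, m)
  "ojdagdk" → prefix "ojdag" already present; 2 new (d, k)
  "opzbkd" → prefix "opz" already present; 3 new (b, k, d)
  "ojdagdx" → prefix "ojdagd" already present; 1 new (x)
  "fk" → 2 new (f, k)
  "ojdag" → prefix "ojdag" already present; 0 new (none)
  "opzbkdshx" → prefix "opzbkd" already present; 3 new (s, h, x)
  "drrcawqnka" → 10 new (d, r, r, c, a, w, q, n, k, a)
Total nodes = 5 + 8 + 2 + 3 + 1 + 2 + 0 + 3 + 10 = 34

34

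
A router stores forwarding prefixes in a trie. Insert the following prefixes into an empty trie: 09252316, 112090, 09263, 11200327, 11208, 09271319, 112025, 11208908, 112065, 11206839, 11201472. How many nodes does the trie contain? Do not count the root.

For each word, the new-node count is its length minus the longest prefix already in the trie:
  "09252316" → 8 new (0, 9, 2, 5, 2, 3, 1, 6)
  "112090" → 6 new (1, 1, 2, 0, 9, 0)
  "09263" → prefix "092" already present; 2 new (6, 3)
  "11200327" → prefix "1120" already present; 4 new (0, 3, 2, 7)
  "11208" → prefix "1120" already present; 1 new (8)
  "09271319" → prefix "092" already present; 5 new (7, 1, 3, 1, 9)
  "112025" → prefix "1120" already present; 2 new (2, 5)
  "11208908" → prefix "11208" already present; 3 new (9, 0, 8)
  "112065" → prefix "1120" already present; 2 new (6, 5)
  "11206839" → prefix "11206" already present; 3 new (8, 3, 9)
  "11201472" → prefix "1120" already present; 4 new (1, 4, 7, 2)
Total nodes = 8 + 6 + 2 + 4 + 1 + 5 + 2 + 3 + 2 + 3 + 4 = 40

40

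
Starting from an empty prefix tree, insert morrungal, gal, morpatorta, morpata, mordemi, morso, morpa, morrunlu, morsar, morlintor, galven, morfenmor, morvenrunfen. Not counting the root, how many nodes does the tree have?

54

For each word, the new-node count is its length minus the longest prefix already in the trie:
  "morrungal" → 9 new (m, o, r, r, u, n, g, a, l)
  "gal" → 3 new (g, a, l)
  "morpatorta" → prefix "mor" already present; 7 new (p, a, t, o, r, t, a)
  "morpata" → prefix "morpat" already present; 1 new (a)
  "mordemi" → prefix "mor" already present; 4 new (d, e, m, i)
  "morso" → prefix "mor" already present; 2 new (s, o)
  "morpa" → prefix "morpa" already present; 0 new (none)
  "morrunlu" → prefix "morrun" already present; 2 new (l, u)
  "morsar" → prefix "mors" already present; 2 new (a, r)
  "morlintor" → prefix "mor" already present; 6 new (l, i, n, t, o, r)
  "galven" → prefix "gal" already present; 3 new (v, e, n)
  "morfenmor" → prefix "mor" already present; 6 new (f, e, n, m, o, r)
  "morvenrunfen" → prefix "mor" already present; 9 new (v, e, n, r, u, n, f, e, n)
Total nodes = 9 + 3 + 7 + 1 + 4 + 2 + 0 + 2 + 2 + 6 + 3 + 6 + 9 = 54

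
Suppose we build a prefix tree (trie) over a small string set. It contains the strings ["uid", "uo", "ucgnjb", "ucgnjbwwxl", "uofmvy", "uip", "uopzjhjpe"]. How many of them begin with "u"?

7

Traverse to the node for "u", then collect every word in that subtree.
Matches: "ucgnjb", "ucgnjbwwxl", "uid", "uip", "uo", "uofmvy", "uopzjhjpe"
Count: 7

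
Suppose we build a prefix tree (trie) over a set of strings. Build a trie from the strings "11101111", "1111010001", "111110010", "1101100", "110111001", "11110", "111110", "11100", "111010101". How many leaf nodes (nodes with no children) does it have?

7

Leaves are exactly the stored words that no other stored word extends.
Those words: "1101100", "110111001", "11100", "111010101", "11101111", "1111010001", "111110010"
Leaf count: 7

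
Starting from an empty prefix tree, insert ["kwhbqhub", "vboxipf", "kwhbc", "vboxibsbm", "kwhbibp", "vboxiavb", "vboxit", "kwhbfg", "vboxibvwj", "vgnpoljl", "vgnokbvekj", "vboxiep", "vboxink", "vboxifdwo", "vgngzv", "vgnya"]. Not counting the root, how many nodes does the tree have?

59

For each word, the new-node count is its length minus the longest prefix already in the trie:
  "kwhbqhub" → 8 new (k, w, h, b, q, h, u, b)
  "vboxipf" → 7 new (v, b, o, x, i, p, f)
  "kwhbc" → prefix "kwhb" already present; 1 new (c)
  "vboxibsbm" → prefix "vboxi" already present; 4 new (b, s, b, m)
  "kwhbibp" → prefix "kwhb" already present; 3 new (i, b, p)
  "vboxiavb" → prefix "vboxi" already present; 3 new (a, v, b)
  "vboxit" → prefix "vboxi" already present; 1 new (t)
  "kwhbfg" → prefix "kwhb" already present; 2 new (f, g)
  "vboxibvwj" → prefix "vboxib" already present; 3 new (v, w, j)
  "vgnpoljl" → prefix "v" already present; 7 new (g, n, p, o, l, j, l)
  "vgnokbvekj" → prefix "vgn" already present; 7 new (o, k, b, v, e, k, j)
  "vboxiep" → prefix "vboxi" already present; 2 new (e, p)
  "vboxink" → prefix "vboxi" already present; 2 new (n, k)
  "vboxifdwo" → prefix "vboxi" already present; 4 new (f, d, w, o)
  "vgngzv" → prefix "vgn" already present; 3 new (g, z, v)
  "vgnya" → prefix "vgn" already present; 2 new (y, a)
Total nodes = 8 + 7 + 1 + 4 + 3 + 3 + 1 + 2 + 3 + 7 + 7 + 2 + 2 + 4 + 3 + 2 = 59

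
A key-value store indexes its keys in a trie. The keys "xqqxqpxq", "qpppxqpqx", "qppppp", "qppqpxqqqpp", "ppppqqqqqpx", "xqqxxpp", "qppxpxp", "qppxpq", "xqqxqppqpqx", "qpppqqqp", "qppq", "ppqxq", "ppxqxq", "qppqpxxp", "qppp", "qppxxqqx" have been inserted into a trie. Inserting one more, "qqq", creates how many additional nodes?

Walking "qqq" from the root, the first 1 characters ("q") follow existing edges; "q" is the first miss.
Each of the 2 remaining characters creates one node.

2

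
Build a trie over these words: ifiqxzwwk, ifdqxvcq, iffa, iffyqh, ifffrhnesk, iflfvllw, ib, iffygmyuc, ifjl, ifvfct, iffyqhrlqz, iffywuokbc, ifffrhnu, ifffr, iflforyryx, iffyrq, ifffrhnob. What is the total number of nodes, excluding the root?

66

Count nodes per top-level branch (shared prefixes stored once):
  'i'-branch (ib, ifdqxvcq, iffa, ifffr, ifffrhnesk, ifffrhnob, ifffrhnu, iffygmyuc, iffyqh, iffyqhrlqz, iffyrq, iffywuokbc, ifiqxzwwk, ifjl, iflforyryx, iflfvllw, ifvfct): 66 nodes
Sum: 66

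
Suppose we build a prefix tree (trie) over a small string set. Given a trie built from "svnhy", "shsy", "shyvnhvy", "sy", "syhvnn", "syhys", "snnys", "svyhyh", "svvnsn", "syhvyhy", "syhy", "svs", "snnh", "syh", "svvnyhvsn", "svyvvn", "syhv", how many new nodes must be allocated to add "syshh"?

The longest prefix of "syshh" already in the trie is "sy" (length 2).
So 5 − 2 = 3 new nodes.

3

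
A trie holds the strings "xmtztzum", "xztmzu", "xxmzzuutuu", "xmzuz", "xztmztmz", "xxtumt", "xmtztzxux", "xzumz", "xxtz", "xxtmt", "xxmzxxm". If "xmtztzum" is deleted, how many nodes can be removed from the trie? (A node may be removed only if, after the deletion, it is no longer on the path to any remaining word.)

A node on "xmtztzum"'s path can go only if nothing else ends at it or branches off below it.
The suffix "um" (2 nodes) is used only by "xmtztzum"; the node for "xmtztz" still has the child "x", so pruning stops there.
Nodes removed: 2

2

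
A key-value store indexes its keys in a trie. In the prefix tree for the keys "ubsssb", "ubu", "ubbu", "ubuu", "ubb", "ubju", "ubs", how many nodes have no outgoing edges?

4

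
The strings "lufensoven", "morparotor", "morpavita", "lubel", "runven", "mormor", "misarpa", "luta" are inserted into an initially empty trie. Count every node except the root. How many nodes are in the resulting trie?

Trace insertions, counting only characters that open a new branch:
  "lufensoven" → 10 new (l, u, f, e, n, s, o, v, e, n)
  "morparotor" → 10 new (m, o, r, p, a, r, o, t, o, r)
  "morpavita" → prefix "morpa" already present; 4 new (v, i, t, a)
  "lubel" → prefix "lu" already present; 3 new (b, e, l)
  "runven" → 6 new (r, u, n, v, e, n)
  "mormor" → prefix "mor" already present; 3 new (m, o, r)
  "misarpa" → prefix "m" already present; 6 new (i, s, a, r, p, a)
  "luta" → prefix "lu" already present; 2 new (t, a)
Total nodes = 10 + 10 + 4 + 3 + 6 + 3 + 6 + 2 = 44

44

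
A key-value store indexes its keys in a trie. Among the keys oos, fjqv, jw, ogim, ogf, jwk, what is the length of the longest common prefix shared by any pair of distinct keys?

The deepest shared node is where two words last agree before diverging.
e.g. "jw" and "jwk" share the prefix "jw" of length 2; no pair shares a longer one.
Longest shared-prefix length: 2

2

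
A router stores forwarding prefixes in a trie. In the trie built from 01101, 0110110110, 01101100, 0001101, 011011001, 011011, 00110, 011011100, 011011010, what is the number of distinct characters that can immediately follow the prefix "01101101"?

Follow the path "01101101" to its node, then look at its outgoing edges.
Characters that immediately follow "01101101" among the stored strings: {0, 1}.
That node has 2 child edges.

2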